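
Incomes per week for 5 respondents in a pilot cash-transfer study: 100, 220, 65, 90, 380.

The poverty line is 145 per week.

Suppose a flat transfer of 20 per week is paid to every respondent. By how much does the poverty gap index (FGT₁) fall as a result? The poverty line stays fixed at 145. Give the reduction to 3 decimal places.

Before: below the line — 65, 90, 100; poverty gap index (FGT₁) = 0.24828.
After the 20 transfer: below the line — 85, 110, 120; poverty gap index (FGT₁) = 0.16552.
Reduction = 0.24828 − 0.16552 = 0.083.

0.083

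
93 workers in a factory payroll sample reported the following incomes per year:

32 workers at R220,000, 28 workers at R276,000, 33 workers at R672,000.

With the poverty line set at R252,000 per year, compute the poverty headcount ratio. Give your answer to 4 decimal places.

0.3441

32 of the 93 workers have income below R252,000.
H = 32/93 = 0.3441.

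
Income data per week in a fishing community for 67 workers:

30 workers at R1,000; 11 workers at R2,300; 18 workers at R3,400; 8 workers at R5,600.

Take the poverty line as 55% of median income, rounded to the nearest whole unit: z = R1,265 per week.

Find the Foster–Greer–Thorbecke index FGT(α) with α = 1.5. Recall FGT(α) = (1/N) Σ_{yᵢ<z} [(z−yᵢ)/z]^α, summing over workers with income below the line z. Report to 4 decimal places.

0.0429

Below z: 30×R1,000 (q = 30 of N = 67).
Normalized shortfalls: (1265−1000)/1265 = 0.2095 (×30).
Raised to α = 1.5: 0.09588 (×30).
Sum = 2.876433; FGT(1.5) = 2.876433 / 67 = 0.0429.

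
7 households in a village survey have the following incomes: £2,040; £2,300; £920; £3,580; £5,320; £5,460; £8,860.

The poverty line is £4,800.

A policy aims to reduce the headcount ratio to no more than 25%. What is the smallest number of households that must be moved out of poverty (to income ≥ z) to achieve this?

3

4 of the 7 households are poor, so H = 4/7 = 0.571.
A headcount ratio of at most 25% allows at most ⌊0.25 × 7⌋ = 1 poor households.
So at least 4 − 1 = 3 must be lifted.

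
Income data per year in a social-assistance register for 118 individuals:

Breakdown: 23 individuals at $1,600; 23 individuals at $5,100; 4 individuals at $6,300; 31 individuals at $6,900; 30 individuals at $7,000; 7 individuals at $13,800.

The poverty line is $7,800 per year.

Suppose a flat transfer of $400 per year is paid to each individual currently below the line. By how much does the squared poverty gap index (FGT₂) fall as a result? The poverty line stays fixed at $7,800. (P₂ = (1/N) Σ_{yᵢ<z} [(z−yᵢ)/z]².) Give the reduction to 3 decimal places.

0.027

Before: below the line — 23×$1,600, 23×$5,100, 4×$6,300, 31×$6,900, 30×$7,000; squared poverty gap index (FGT₂) = 0.15393.
After the $400 transfer: below the line — 23×$2,000, 23×$5,500, 4×$6,700, 31×$7,300, 30×$7,400; squared poverty gap index (FGT₂) = 0.12714.
Reduction = 0.15393 − 0.12714 = 0.027.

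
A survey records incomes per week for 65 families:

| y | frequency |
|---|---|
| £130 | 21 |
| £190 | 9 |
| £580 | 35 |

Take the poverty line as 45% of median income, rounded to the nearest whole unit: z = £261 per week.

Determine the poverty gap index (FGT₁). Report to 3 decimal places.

Below z: 21×£130, 9×£190 (q = 30 of N = 65).
Normalized shortfalls: (261−130)/261 = 0.5019 (×21); (261−190)/261 = 0.2720 (×9).
Σ = 12.988506. Dividing by the full population N = 65 gives P₁ = 0.200.

0.200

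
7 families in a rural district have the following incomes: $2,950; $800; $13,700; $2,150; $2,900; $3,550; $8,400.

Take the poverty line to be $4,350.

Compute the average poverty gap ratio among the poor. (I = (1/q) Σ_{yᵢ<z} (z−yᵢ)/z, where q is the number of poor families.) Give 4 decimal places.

0.4322

Poor units: $800, $2,150, $2,900, $2,950, $3,550 (q = 5 of N = 7).
Relative gaps: 0.8161, 0.5057, 0.3333, 0.3218, 0.1839; sum = 2.160920.
I averages over the q = 5 poor units only: 2.160920 / 5 = 0.4322.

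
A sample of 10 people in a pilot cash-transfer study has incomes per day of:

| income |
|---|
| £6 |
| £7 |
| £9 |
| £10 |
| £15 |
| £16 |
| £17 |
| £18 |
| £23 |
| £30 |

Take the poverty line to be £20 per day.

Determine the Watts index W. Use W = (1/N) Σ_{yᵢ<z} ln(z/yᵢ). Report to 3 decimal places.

Below z: £6, £7, £9, £10, £15, £16, £17, £18 (q = 8 of N = 10).
ln(z/y) terms: ln(20/6) = 1.2040; ln(20/7) = 1.0498; ln(20/9) = 0.7985; ln(20/10) = 0.6931; ln(20/15) = 0.2877; ln(20/16) = 0.2231; ln(20/17) = 0.1625; ln(20/18) = 0.1054.
W = 4.524155 / 10 = 0.452.

0.452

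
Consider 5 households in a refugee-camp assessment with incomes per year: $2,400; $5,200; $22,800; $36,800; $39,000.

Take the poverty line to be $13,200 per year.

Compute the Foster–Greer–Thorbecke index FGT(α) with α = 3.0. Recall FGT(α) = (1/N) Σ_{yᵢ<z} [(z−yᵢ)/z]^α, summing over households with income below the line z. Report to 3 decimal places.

Poor units: $2,400, $5,200 (q = 2 of N = 5).
Shortfall ratios: (13200−2400)/13200 = 0.8182; (13200−5200)/13200 = 0.6061.
Raised to α = 3.0: 0.54771; 0.22261.
Sum = 0.770320; FGT(3.0) = 0.770320 / 5 = 0.154.

0.154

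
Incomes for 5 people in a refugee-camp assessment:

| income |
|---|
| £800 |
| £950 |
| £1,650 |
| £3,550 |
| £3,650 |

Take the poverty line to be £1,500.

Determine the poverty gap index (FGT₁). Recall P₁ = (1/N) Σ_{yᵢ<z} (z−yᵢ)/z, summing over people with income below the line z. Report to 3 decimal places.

0.167

Incomes under z: £800, £950 (q = 2 of N = 5).
Gap ratios (z−y)/z: (1500−800)/1500 = 0.4667; (1500−950)/1500 = 0.3667.
Sum of shortfalls = 0.833333; P₁ averages over all N: 0.833333 / 5 = 0.167.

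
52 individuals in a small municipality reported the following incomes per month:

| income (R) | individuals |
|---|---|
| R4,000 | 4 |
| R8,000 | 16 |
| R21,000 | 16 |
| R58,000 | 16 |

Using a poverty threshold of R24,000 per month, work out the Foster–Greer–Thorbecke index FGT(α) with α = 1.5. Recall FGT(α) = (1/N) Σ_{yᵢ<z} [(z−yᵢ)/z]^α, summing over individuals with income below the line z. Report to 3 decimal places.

0.240

Below z: 4×R4,000, 16×R8,000, 16×R21,000 (q = 36 of N = 52).
Shortfall ratios: (24000−4000)/24000 = 0.8333 (×4); (24000−8000)/24000 = 0.6667 (×16); (24000−21000)/24000 = 0.1250 (×16).
Raised to α = 1.5: 0.76073 (×4); 0.54433 (×16); 0.04419 (×16).
Sum = 12.459307; FGT(1.5) = 12.459307 / 52 = 0.240.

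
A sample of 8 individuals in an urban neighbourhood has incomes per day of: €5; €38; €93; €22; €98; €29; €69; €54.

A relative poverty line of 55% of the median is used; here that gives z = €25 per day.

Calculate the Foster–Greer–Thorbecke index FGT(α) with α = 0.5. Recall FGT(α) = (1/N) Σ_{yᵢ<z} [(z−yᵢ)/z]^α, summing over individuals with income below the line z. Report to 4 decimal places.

Below z: €5, €22 (q = 2 of N = 8).
Gap ratios (z−y)/z: (25−5)/25 = 0.8000; (25−22)/25 = 0.1200.
Raised to α = 0.5: 0.89443; 0.34641.
Sum = 1.240837; FGT(0.5) = 1.240837 / 8 = 0.1551.

0.1551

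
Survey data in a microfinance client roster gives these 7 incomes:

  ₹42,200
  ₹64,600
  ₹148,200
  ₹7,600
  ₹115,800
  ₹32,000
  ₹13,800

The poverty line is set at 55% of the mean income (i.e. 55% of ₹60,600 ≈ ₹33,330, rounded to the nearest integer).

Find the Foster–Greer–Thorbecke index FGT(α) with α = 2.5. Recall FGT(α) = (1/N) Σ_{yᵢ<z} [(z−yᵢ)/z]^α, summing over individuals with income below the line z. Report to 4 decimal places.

Below z: ₹7,600, ₹13,800, ₹32,000 (q = 3 of N = 7).
Relative gaps: (33330−7600)/33330 = 0.7720; (33330−13800)/33330 = 0.5860; (33330−32000)/33330 = 0.0399.
Raised to α = 2.5: 0.52361; 0.26283; 0.00032.
Sum = 0.786757; FGT(2.5) = 0.786757 / 7 = 0.1124.

0.1124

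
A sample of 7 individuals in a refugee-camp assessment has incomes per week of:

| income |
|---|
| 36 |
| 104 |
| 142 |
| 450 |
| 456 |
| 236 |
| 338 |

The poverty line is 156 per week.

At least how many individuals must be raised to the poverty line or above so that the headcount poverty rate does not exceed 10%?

Currently q = 3 of N = 7 are below the line (H = 0.429).
A headcount ratio of at most 10% allows at most ⌊0.10 × 7⌋ = 0 poor individuals.
So at least 3 − 0 = 3 must be lifted.

3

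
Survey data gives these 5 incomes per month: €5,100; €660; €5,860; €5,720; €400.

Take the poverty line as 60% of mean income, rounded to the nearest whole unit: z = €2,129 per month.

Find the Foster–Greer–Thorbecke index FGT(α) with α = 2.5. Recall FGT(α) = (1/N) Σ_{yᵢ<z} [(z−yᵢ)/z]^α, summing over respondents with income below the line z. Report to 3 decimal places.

0.198

Below the line: €400, €660 (q = 2 of N = 5).
Shortfall ratios: (2129−400)/2129 = 0.8121; (2129−660)/2129 = 0.6900.
Raised to α = 2.5: 0.59436; 0.39547.
Sum = 0.989830; FGT(2.5) = 0.989830 / 5 = 0.198.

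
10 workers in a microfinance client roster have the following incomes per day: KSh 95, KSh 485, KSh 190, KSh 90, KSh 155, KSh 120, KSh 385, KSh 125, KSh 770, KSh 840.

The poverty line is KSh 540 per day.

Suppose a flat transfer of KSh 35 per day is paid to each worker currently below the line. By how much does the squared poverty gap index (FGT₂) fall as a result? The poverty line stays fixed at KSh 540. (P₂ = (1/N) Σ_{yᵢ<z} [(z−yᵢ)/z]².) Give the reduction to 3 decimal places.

Before: below the line — KSh 90, KSh 95, KSh 120, KSh 125, KSh 155, KSh 190, KSh 385, KSh 485; squared poverty gap index (FGT₂) = 0.35903.
After the KSh 35 transfer: below the line — KSh 125, KSh 130, KSh 155, KSh 160, KSh 190, KSh 225, KSh 420, KSh 520; squared poverty gap index (FGT₂) = 0.29817.
Reduction = 0.35903 − 0.29817 = 0.061.

0.061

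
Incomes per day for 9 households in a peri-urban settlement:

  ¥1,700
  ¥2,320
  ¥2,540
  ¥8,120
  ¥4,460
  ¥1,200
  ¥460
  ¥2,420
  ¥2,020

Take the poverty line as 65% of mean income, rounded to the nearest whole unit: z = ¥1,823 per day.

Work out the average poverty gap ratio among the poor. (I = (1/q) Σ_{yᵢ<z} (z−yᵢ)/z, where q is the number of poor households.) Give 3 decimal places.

Below z: ¥460, ¥1,200, ¥1,700 (q = 3 of N = 9).
Relative gaps: 0.7477, 0.3417, 0.0675; sum = 1.156884.
I averages over the q = 3 poor units only: 1.156884 / 3 = 0.386.

0.386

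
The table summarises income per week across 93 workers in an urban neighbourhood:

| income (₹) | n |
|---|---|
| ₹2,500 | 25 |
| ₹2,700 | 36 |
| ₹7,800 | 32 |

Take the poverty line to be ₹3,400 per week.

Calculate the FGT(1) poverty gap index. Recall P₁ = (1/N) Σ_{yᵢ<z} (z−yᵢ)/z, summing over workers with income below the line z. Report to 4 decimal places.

0.1509

Incomes under z: 25×₹2,500, 36×₹2,700 (q = 61 of N = 93).
Gap ratios (z−y)/z: (3400−2500)/3400 = 0.2647 (×25); (3400−2700)/3400 = 0.2059 (×36).
Σ = 14.029412. Dividing by the full population N = 93 gives P₁ = 0.1509.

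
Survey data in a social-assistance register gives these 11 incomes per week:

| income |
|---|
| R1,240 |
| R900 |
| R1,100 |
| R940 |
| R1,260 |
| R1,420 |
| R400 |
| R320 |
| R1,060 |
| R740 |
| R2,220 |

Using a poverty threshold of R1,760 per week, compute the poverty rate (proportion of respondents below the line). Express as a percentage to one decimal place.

90.9%

10 of the 11 respondents have income below R1,760.
H = 10/11 = 90.9%.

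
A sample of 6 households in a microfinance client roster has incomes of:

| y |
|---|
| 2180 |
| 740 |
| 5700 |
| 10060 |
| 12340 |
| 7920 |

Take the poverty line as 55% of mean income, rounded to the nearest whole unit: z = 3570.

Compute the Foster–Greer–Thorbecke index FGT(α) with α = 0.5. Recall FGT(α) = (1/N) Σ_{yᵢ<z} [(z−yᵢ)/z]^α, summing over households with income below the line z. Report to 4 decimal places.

Poor units: 740, 2180 (q = 2 of N = 6).
Normalized shortfalls: (3570−740)/3570 = 0.7927; (3570−2180)/3570 = 0.3894.
Raised to α = 0.5: 0.89035; 0.62398.
Sum = 1.514330; FGT(0.5) = 1.514330 / 6 = 0.2524.

0.2524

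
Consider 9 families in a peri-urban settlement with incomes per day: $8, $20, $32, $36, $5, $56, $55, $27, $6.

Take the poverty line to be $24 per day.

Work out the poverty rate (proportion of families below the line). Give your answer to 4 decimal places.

4 of the 9 families have income below $24.
H = 4/9 = 0.4444.

0.4444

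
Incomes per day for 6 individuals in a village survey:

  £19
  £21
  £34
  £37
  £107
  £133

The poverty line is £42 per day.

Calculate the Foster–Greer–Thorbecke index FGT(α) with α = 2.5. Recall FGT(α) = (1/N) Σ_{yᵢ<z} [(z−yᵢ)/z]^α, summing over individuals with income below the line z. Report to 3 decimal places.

0.070

Poor units: £19, £21, £34, £37 (q = 4 of N = 6).
Relative gaps: (42−19)/42 = 0.5476; (42−21)/42 = 0.5000; (42−34)/42 = 0.1905; (42−37)/42 = 0.1190.
Raised to α = 2.5: 0.22192; 0.17678; 0.01583; 0.00489.
Sum = 0.419421; FGT(2.5) = 0.419421 / 6 = 0.070.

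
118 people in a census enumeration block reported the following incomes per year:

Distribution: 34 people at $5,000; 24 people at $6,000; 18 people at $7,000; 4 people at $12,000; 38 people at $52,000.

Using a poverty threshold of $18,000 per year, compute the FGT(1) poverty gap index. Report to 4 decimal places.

0.4482

Below z: 34×$5,000, 24×$6,000, 18×$7,000, 4×$12,000 (q = 80 of N = 118).
Relative gaps: (18000−5000)/18000 = 0.7222 (×34); (18000−6000)/18000 = 0.6667 (×24); (18000−7000)/18000 = 0.6111 (×18); (18000−12000)/18000 = 0.3333 (×4).
Σ = 52.888889. Dividing by the full population N = 118 gives P₁ = 0.4482.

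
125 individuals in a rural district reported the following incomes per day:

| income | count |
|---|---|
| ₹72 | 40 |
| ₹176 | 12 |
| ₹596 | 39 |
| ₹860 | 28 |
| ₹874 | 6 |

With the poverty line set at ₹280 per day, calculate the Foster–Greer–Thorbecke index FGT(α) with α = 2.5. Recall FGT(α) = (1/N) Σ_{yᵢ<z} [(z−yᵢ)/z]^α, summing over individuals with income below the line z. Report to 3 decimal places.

Poor units: 40×₹72, 12×₹176 (q = 52 of N = 125).
Normalized shortfalls: (280−72)/280 = 0.7429 (×40); (280−176)/280 = 0.3714 (×12).
Raised to α = 2.5: 0.47562 (×40); 0.08408 (×12).
Sum = 20.033888; FGT(2.5) = 20.033888 / 125 = 0.160.

0.160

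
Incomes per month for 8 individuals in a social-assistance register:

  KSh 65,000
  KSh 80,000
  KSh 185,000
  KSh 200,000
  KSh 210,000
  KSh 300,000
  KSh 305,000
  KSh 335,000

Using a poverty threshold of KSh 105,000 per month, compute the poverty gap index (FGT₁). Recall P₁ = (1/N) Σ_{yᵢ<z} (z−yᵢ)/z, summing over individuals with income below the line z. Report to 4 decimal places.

0.0774

Below the line: KSh 65,000, KSh 80,000 (q = 2 of N = 8).
Shortfall ratios: (105000−65000)/105000 = 0.3810; (105000−80000)/105000 = 0.2381.
Σ = 0.619048. Dividing by the full population N = 8 gives P₁ = 0.0774.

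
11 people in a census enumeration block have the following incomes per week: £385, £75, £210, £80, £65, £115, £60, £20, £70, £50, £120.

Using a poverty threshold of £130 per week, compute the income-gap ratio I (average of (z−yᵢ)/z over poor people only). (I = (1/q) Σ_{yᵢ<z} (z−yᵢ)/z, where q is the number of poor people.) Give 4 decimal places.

0.4402

Poor units: £20, £50, £60, £65, £70, £75, £80, £115, £120 (q = 9 of N = 11).
Relative gaps: 0.8462, 0.6154, 0.5385, 0.5000, 0.4615, 0.4231, 0.3846, 0.1154, 0.0769; sum = 3.961538.
I averages over the q = 9 poor units only: 3.961538 / 9 = 0.4402.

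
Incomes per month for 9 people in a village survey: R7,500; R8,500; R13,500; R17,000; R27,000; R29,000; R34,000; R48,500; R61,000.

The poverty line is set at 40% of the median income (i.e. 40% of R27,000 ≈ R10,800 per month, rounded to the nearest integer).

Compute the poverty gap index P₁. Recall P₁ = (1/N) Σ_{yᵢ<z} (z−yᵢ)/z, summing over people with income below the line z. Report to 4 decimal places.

Poor units: R7,500, R8,500 (q = 2 of N = 9).
Gap ratios (z−y)/z: (10800−7500)/10800 = 0.3056; (10800−8500)/10800 = 0.2130.
Sum of shortfalls = 0.518519; P₁ averages over all N: 0.518519 / 9 = 0.0576.

0.0576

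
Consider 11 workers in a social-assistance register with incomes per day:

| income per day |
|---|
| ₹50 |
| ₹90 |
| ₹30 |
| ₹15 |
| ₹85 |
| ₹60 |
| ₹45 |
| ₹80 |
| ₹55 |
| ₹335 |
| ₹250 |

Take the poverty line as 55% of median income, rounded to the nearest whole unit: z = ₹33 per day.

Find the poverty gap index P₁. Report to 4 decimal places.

Below z: ₹15, ₹30 (q = 2 of N = 11).
Shortfall ratios: (33−15)/33 = 0.5455; (33−30)/33 = 0.0909.
Σ = 0.636364. Dividing by the full population N = 11 gives P₁ = 0.0579.

0.0579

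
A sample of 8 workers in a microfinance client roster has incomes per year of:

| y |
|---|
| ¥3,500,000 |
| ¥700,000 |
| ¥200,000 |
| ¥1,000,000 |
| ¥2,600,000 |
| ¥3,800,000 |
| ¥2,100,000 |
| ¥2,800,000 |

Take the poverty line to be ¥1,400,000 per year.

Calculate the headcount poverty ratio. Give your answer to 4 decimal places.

0.3750

3 of the 8 workers have income below ¥1,400,000.
H = 3/8 = 0.3750.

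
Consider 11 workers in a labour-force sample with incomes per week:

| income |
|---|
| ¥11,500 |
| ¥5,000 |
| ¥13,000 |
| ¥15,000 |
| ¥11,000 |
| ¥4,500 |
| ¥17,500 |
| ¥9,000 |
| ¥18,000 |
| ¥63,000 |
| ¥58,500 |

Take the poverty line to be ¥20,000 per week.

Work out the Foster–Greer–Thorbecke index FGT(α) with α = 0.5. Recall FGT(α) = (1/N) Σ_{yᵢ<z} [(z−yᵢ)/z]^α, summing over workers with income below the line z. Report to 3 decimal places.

Incomes under z: ¥4,500, ¥5,000, ¥9,000, ¥11,000, ¥11,500, ¥13,000, ¥15,000, ¥17,500, ¥18,000 (q = 9 of N = 11).
Shortfall ratios: (20000−4500)/20000 = 0.7750; (20000−5000)/20000 = 0.7500; (20000−9000)/20000 = 0.5500; (20000−11000)/20000 = 0.4500; (20000−11500)/20000 = 0.4250; (20000−13000)/20000 = 0.3500; (20000−15000)/20000 = 0.2500; (20000−17500)/20000 = 0.1250; (20000−18000)/20000 = 0.1000.
Raised to α = 0.5: 0.88034; 0.86603; 0.74162; 0.67082; 0.65192; 0.59161; 0.50000; 0.35355; 0.31623.
Sum = 5.572116; FGT(0.5) = 5.572116 / 11 = 0.507.

0.507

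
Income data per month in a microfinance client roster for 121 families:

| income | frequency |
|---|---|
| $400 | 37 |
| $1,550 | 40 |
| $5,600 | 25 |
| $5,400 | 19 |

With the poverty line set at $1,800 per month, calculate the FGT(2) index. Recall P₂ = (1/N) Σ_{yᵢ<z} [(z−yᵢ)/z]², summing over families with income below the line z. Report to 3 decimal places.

0.191

Below the line: 37×$400, 40×$1,550 (q = 77 of N = 121).
Relative gaps: (1800−400)/1800 = 0.7778 (×37); (1800−1550)/1800 = 0.1389 (×40).
Squared: 0.6049 (×37); 0.0193 (×40).
Sum = 23.154321; P₂ = 23.154321 / 121 = 0.191.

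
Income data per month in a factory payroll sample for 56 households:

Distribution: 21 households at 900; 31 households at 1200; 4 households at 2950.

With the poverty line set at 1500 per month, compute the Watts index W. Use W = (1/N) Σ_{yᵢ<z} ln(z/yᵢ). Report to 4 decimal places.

0.3151

Incomes under z: 21×900, 31×1200 (q = 52 of N = 56).
ln(z/y) terms: ln(1500/900) = 0.5108 (×21); ln(1500/1200) = 0.2231 (×31).
W = 17.644788 / 56 = 0.3151.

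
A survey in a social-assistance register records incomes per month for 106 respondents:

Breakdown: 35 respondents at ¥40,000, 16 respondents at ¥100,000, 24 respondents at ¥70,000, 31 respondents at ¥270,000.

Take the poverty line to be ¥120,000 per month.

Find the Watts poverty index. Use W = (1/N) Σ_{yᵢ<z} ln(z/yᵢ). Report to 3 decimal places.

Below z: 35×¥40,000, 24×¥70,000, 16×¥100,000 (q = 75 of N = 106).
Log shortfalls: ln(120000/40000) = 1.0986 (×35); ln(120000/70000) = 0.5390 (×24); ln(120000/100000) = 0.1823 (×16).
W = 54.304491 / 106 = 0.512.

0.512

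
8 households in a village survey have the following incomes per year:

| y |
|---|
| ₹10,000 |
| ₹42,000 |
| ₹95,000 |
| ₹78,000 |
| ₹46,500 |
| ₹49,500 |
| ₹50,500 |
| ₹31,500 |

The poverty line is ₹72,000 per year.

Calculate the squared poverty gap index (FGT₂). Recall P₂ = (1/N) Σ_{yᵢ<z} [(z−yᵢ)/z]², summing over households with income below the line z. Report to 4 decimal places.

0.1930

Poor units: ₹10,000, ₹31,500, ₹42,000, ₹46,500, ₹49,500, ₹50,500 (q = 6 of N = 8).
Normalized shortfalls: (72000−10000)/72000 = 0.8611; (72000−31500)/72000 = 0.5625; (72000−42000)/72000 = 0.4167; (72000−46500)/72000 = 0.3542; (72000−49500)/72000 = 0.3125; (72000−50500)/72000 = 0.2986.
Squared: 0.7415; 0.3164; 0.1736; 0.1254; 0.0977; 0.0892.
Sum = 1.543789; P₂ = 1.543789 / 8 = 0.1930.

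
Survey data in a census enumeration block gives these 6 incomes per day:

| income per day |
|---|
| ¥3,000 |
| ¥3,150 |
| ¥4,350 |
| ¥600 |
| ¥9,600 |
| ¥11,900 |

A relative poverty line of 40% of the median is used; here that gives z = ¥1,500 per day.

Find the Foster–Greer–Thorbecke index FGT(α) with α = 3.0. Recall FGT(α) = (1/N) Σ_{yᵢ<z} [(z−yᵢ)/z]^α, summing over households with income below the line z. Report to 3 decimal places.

Below z: ¥600 (q = 1 of N = 6).
Gap ratios (z−y)/z: (1500−600)/1500 = 0.6000.
Raised to α = 3.0: 0.21600.
Sum = 0.216000; FGT(3.0) = 0.216000 / 6 = 0.036.

0.036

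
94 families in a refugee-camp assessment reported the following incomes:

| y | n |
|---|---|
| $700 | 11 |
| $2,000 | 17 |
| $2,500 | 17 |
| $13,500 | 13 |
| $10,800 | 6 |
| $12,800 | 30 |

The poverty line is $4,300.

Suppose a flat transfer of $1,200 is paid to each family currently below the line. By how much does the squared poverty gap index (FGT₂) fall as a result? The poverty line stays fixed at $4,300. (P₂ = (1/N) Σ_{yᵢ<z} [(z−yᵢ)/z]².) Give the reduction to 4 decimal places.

0.1136

Before: below the line — 11×$700, 17×$2,000, 17×$2,500; squared poverty gap index (FGT₂) = 0.165455.
After the $1,200 transfer: below the line — 11×$1,900, 17×$3,200, 17×$3,700; squared poverty gap index (FGT₂) = 0.051811.
Reduction = 0.165455 − 0.051811 = 0.1136.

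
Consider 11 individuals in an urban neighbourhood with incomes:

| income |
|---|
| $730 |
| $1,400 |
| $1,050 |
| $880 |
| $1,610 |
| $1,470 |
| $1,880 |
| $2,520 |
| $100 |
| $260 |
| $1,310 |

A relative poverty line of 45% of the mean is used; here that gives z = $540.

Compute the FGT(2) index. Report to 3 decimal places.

0.085

Poor units: $100, $260 (q = 2 of N = 11).
Normalized shortfalls: (540−100)/540 = 0.8148; (540−260)/540 = 0.5185.
Squared: 0.6639; 0.2689.
Sum = 0.932785; P₂ = 0.932785 / 11 = 0.085.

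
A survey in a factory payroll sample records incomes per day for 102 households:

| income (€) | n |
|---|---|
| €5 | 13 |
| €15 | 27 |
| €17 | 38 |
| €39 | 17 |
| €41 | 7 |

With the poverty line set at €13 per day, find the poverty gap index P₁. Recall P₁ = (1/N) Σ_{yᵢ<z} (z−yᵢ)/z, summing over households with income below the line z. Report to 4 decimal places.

0.0784

Poor units: 13×€5 (q = 13 of N = 102).
Relative gaps: (13−5)/13 = 0.6154 (×13).
Sum of shortfalls = 8.000000; P₁ averages over all N: 8.000000 / 102 = 0.0784.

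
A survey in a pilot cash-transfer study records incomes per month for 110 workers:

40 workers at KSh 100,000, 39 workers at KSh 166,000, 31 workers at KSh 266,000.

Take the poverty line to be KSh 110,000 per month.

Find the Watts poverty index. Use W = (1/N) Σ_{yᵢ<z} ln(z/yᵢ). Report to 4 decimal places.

0.0347

Incomes under z: 40×KSh 100,000 (q = 40 of N = 110).
Log shortfalls: ln(110000/100000) = 0.0953 (×40).
W = 3.812407 / 110 = 0.0347.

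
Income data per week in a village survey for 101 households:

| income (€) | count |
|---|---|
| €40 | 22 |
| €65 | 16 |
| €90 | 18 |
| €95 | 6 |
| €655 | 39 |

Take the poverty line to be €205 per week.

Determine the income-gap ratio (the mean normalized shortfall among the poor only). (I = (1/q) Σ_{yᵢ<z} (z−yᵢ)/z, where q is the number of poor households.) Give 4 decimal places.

Incomes under z: 22×€40, 16×€65, 18×€90, 6×€95 (q = 62 of N = 101).
Relative gaps: 0.8049 (×22), 0.6829 (×16), 0.5610 (×18), 0.5366 (×6); sum = 41.951220.
I averages over the q = 62 poor units only: 41.951220 / 62 = 0.6766.

0.6766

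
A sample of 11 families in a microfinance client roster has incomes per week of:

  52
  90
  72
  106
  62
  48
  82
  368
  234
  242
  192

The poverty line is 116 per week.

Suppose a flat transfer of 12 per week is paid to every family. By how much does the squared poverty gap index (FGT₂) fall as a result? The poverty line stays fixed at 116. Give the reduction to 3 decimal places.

Before: below the line — 48, 52, 62, 72, 82, 90, 106; squared poverty gap index (FGT₂) = 0.10475.
After the 12 transfer: below the line — 60, 64, 74, 84, 94, 102; squared poverty gap index (FGT₂) = 0.06289.
Reduction = 0.10475 − 0.06289 = 0.042.

0.042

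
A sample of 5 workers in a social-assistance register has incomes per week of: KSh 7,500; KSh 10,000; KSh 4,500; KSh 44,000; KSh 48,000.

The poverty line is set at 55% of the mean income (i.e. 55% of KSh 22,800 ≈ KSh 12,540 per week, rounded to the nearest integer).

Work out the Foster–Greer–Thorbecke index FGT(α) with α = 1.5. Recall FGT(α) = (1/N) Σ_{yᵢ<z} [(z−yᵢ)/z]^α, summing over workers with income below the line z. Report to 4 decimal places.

0.1719

Poor units: KSh 4,500, KSh 7,500, KSh 10,000 (q = 3 of N = 5).
Shortfall ratios: (12540−4500)/12540 = 0.6411; (12540−7500)/12540 = 0.4019; (12540−10000)/12540 = 0.2026.
Raised to α = 1.5: 0.51338; 0.25480; 0.09116.
Sum = 0.859339; FGT(1.5) = 0.859339 / 5 = 0.1719.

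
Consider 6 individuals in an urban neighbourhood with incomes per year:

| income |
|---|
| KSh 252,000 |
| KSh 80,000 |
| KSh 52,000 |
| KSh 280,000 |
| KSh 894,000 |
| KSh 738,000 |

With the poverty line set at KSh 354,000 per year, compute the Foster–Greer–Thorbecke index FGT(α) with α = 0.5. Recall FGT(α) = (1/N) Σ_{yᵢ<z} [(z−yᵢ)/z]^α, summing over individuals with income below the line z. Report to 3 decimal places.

Below z: KSh 52,000, KSh 80,000, KSh 252,000, KSh 280,000 (q = 4 of N = 6).
Gap ratios (z−y)/z: (354000−52000)/354000 = 0.8531; (354000−80000)/354000 = 0.7740; (354000−252000)/354000 = 0.2881; (354000−280000)/354000 = 0.2090.
Raised to α = 0.5: 0.92364; 0.87978; 0.53678; 0.45721.
Sum = 2.797408; FGT(0.5) = 2.797408 / 6 = 0.466.

0.466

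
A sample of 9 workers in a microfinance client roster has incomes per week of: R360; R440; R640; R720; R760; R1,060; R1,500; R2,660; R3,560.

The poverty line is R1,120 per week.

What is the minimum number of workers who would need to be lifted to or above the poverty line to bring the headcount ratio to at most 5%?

6

6 of the 9 workers are poor, so H = 6/9 = 0.667.
A headcount ratio of at most 5% allows at most ⌊0.05 × 9⌋ = 0 poor workers.
So at least 6 − 0 = 6 must be lifted.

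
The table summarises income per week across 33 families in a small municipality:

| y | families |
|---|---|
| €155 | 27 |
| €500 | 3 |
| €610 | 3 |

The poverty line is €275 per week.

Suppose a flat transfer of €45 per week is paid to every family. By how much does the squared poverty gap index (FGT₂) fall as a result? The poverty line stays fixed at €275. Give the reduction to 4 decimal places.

0.0949

Before: below the line — 27×€155; squared poverty gap index (FGT₂) = 0.155793.
After the €45 transfer: below the line — 27×€200; squared poverty gap index (FGT₂) = 0.060856.
Reduction = 0.155793 − 0.060856 = 0.0949.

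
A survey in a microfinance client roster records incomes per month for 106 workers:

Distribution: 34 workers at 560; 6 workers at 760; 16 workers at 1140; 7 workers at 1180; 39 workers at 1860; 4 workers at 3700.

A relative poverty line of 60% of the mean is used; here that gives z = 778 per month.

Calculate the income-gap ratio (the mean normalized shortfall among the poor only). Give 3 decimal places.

Poor units: 34×560, 6×760 (q = 40 of N = 106).
Shortfall ratios (z−y)/z: 0.2802 (×34), 0.0231 (×6); sum = 9.665810.
The income-gap ratio divides by q (the poor only): 9.665810 / 40 = 0.242.

0.242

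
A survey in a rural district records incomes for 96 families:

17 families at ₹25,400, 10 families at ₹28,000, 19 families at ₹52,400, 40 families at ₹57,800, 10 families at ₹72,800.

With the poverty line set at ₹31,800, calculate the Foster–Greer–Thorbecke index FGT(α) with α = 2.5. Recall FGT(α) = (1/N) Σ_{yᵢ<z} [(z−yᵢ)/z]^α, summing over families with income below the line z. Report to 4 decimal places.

Poor units: 17×₹25,400, 10×₹28,000 (q = 27 of N = 96).
Gap ratios (z−y)/z: (31800−25400)/31800 = 0.2013 (×17); (31800−28000)/31800 = 0.1195 (×10).
Raised to α = 2.5: 0.01817 (×17); 0.00494 (×10).
Sum = 0.358271; FGT(2.5) = 0.358271 / 96 = 0.0037.

0.0037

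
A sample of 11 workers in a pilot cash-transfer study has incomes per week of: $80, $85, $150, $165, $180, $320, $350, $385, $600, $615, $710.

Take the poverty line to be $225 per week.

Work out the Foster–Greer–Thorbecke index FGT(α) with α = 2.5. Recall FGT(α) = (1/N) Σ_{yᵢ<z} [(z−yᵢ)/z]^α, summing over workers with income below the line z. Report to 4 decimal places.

0.0689

Poor units: $80, $85, $150, $165, $180 (q = 5 of N = 11).
Normalized shortfalls: (225−80)/225 = 0.6444; (225−85)/225 = 0.6222; (225−150)/225 = 0.3333; (225−165)/225 = 0.2667; (225−180)/225 = 0.2000.
Raised to α = 2.5: 0.33340; 0.30540; 0.06415; 0.03672; 0.01789.
Sum = 0.757555; FGT(2.5) = 0.757555 / 11 = 0.0689.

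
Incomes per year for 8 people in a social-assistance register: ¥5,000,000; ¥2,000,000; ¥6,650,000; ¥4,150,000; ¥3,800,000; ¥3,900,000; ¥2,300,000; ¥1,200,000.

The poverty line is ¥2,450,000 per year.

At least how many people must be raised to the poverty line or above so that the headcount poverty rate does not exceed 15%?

2

3 of the 8 people are poor, so H = 3/8 = 0.375.
A headcount ratio of at most 15% allows at most ⌊0.15 × 8⌋ = 1 poor people.
So at least 3 − 1 = 2 must be lifted.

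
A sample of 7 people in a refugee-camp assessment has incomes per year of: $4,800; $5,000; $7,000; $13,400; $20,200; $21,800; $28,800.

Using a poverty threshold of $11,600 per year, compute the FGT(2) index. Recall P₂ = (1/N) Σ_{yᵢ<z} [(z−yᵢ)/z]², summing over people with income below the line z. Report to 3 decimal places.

0.118

Incomes under z: $4,800, $5,000, $7,000 (q = 3 of N = 7).
Shortfall ratios: (11600−4800)/11600 = 0.5862; (11600−5000)/11600 = 0.5690; (11600−7000)/11600 = 0.3966.
Squared: 0.3436; 0.3237; 0.1573.
Sum = 0.824614; P₂ = 0.824614 / 7 = 0.118.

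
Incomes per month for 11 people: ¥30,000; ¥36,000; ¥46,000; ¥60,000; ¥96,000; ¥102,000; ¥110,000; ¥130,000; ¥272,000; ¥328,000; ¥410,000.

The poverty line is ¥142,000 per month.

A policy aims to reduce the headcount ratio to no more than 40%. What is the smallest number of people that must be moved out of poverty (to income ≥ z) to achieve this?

4

8 of the 11 people are poor, so H = 8/11 = 0.727.
A headcount ratio of at most 40% allows at most ⌊0.40 × 11⌋ = 4 poor people.
So at least 8 − 4 = 4 must be lifted.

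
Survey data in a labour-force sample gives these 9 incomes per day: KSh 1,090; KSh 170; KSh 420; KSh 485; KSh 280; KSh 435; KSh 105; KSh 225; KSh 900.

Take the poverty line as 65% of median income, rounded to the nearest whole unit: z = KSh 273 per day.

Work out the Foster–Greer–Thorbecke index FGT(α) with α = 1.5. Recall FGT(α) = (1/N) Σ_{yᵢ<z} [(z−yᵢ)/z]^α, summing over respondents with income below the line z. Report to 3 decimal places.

Below z: KSh 105, KSh 170, KSh 225 (q = 3 of N = 9).
Normalized shortfalls: (273−105)/273 = 0.6154; (273−170)/273 = 0.3773; (273−225)/273 = 0.1758.
Raised to α = 1.5: 0.48275; 0.23175; 0.07373.
Sum = 0.788219; FGT(1.5) = 0.788219 / 9 = 0.088.

0.088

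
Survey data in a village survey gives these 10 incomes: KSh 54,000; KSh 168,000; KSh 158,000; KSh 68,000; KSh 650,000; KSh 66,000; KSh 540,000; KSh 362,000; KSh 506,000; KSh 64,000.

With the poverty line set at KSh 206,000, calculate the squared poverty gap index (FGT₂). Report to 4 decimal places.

Poor units: KSh 54,000, KSh 64,000, KSh 66,000, KSh 68,000, KSh 158,000, KSh 168,000 (q = 6 of N = 10).
Gap ratios (z−y)/z: (206000−54000)/206000 = 0.7379; (206000−64000)/206000 = 0.6893; (206000−66000)/206000 = 0.6796; (206000−68000)/206000 = 0.6699; (206000−158000)/206000 = 0.2330; (206000−168000)/206000 = 0.1845.
Squared: 0.5444; 0.4752; 0.4619; 0.4488; 0.0543; 0.0340.
Sum = 2.018569; P₂ = 2.018569 / 10 = 0.2019.

0.2019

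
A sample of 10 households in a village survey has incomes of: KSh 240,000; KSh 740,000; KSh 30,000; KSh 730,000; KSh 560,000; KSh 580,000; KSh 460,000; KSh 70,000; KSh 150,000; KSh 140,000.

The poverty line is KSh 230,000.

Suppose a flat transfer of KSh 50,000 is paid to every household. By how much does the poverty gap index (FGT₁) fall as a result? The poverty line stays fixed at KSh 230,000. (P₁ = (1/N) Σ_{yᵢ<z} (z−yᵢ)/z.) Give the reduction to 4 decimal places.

Before: below the line — KSh 30,000, KSh 70,000, KSh 140,000, KSh 150,000; poverty gap index (FGT₁) = 0.230435.
After the KSh 50,000 transfer: below the line — KSh 80,000, KSh 120,000, KSh 190,000, KSh 200,000; poverty gap index (FGT₁) = 0.143478.
Reduction = 0.230435 − 0.143478 = 0.0870.

0.0870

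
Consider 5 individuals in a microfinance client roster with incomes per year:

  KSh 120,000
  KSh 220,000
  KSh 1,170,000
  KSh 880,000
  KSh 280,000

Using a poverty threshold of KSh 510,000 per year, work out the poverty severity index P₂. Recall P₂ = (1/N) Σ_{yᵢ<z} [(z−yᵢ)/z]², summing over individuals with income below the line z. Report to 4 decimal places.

0.2223

Poor units: KSh 120,000, KSh 220,000, KSh 280,000 (q = 3 of N = 5).
Normalized shortfalls: (510000−120000)/510000 = 0.7647; (510000−220000)/510000 = 0.5686; (510000−280000)/510000 = 0.4510.
Squared: 0.5848; 0.3233; 0.2034.
Sum = 1.111496; P₂ = 1.111496 / 5 = 0.2223.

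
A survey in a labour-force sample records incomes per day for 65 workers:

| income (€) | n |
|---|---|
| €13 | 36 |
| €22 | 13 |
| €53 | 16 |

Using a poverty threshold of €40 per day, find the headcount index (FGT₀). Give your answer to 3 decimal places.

49 of the 65 workers have income below €40.
H = 49/65 = 0.754.

0.754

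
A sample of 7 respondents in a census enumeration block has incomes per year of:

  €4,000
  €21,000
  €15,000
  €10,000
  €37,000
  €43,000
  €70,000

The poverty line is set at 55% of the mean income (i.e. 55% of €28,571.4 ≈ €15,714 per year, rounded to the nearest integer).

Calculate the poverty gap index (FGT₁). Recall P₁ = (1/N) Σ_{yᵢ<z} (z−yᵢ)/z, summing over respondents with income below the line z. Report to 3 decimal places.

Below z: €4,000, €10,000, €15,000 (q = 3 of N = 7).
Relative gaps: (15714−4000)/15714 = 0.7454; (15714−10000)/15714 = 0.3636; (15714−15000)/15714 = 0.0454.
Sum of shortfalls = 1.154512; P₁ averages over all N: 1.154512 / 7 = 0.165.

0.165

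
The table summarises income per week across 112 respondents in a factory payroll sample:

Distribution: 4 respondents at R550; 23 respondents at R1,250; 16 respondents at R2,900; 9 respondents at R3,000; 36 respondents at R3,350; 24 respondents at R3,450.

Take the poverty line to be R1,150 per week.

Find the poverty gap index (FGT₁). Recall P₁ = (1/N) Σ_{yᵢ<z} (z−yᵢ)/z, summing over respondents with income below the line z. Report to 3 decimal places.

0.019

Below z: 4×R550 (q = 4 of N = 112).
Gap ratios (z−y)/z: (1150−550)/1150 = 0.5217 (×4).
Σ = 2.086957. Dividing by the full population N = 112 gives P₁ = 0.019.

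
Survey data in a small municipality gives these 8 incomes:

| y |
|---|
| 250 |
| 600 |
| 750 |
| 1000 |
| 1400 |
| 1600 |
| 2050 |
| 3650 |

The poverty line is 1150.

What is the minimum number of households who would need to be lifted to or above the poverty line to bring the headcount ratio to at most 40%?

1

Currently q = 4 of N = 8 are below the line (H = 0.500).
A headcount ratio of at most 40% allows at most ⌊0.40 × 8⌋ = 3 poor households.
So at least 4 − 3 = 1 must be lifted.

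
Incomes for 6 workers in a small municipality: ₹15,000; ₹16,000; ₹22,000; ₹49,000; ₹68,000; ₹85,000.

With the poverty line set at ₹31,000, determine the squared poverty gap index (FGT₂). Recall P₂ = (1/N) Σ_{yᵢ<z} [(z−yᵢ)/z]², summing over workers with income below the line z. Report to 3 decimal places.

0.097

Incomes under z: ₹15,000, ₹16,000, ₹22,000 (q = 3 of N = 6).
Shortfall ratios: (31000−15000)/31000 = 0.5161; (31000−16000)/31000 = 0.4839; (31000−22000)/31000 = 0.2903.
Squared: 0.2664; 0.2341; 0.0843.
Sum = 0.584807; P₂ = 0.584807 / 6 = 0.097.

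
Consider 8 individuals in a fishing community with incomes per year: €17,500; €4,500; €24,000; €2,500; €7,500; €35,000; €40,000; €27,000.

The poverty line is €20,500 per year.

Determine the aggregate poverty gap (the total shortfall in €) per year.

Below the line: €2,500, €4,500, €7,500, €17,500 (q = 4 of N = 8).
Individual gaps: 20500−2500 = 18000; 20500−4500 = 16000; 20500−7500 = 13000; 20500−17500 = 3000.
Aggregate gap = €50,000.

€50,000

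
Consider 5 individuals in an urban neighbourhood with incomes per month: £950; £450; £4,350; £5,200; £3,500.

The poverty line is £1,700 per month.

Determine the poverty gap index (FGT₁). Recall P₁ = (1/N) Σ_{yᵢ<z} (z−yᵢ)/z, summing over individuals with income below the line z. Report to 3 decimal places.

Below z: £450, £950 (q = 2 of N = 5).
Relative gaps: (1700−450)/1700 = 0.7353; (1700−950)/1700 = 0.4412.
Sum of shortfalls = 1.176471; P₁ averages over all N: 1.176471 / 5 = 0.235.

0.235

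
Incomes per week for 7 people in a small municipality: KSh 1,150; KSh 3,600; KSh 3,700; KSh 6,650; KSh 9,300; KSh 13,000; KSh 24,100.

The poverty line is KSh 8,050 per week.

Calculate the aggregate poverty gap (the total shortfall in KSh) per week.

Poor units: KSh 1,150, KSh 3,600, KSh 3,700, KSh 6,650 (q = 4 of N = 7).
Individual gaps: 8050−1150 = 6900; 8050−3600 = 4450; 8050−3700 = 4350; 8050−6650 = 1400.
Aggregate gap = KSh 17,100.

KSh 17,100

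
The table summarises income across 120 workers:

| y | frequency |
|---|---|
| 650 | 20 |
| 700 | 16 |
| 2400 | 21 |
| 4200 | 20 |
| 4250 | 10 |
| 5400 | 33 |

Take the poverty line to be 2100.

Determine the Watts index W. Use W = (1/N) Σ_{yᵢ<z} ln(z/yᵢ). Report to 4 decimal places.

Poor units: 20×650, 16×700 (q = 36 of N = 120).
Log gaps: ln(2100/650) = 1.1727 (×20); ln(2100/700) = 1.0986 (×16).
W = 41.032202 / 120 = 0.3419.

0.3419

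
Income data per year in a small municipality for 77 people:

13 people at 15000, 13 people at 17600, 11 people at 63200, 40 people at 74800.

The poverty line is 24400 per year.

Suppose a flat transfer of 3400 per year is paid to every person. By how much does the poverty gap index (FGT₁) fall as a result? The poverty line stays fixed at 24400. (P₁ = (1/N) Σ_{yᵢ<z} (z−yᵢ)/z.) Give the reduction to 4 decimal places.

0.0471

Before: below the line — 13×15000, 13×17600; poverty gap index (FGT₁) = 0.112093.
After the 3400 transfer: below the line — 13×18400, 13×21000; poverty gap index (FGT₁) = 0.065042.
Reduction = 0.112093 − 0.065042 = 0.0471.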